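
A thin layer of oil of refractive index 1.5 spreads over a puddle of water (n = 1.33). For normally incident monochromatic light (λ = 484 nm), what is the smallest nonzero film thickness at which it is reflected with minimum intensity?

Top surface (1.0 → 1.5): reflection off a higher-index medium gives a half-wave phase shift.
Bottom surface (1.5 → 1.33): reflection off a lower-index medium gives no phase shift.
Exactly one π shift → a net half-wave offset.
With one net inversion, destructive interference in reflection requires 2 n t = m λ.
The smallest nonzero thickness corresponds to m = 1: t = m λ / (2 n) = 1.00 × 484 / (2 × 1.5) = 161 nm.

161 nm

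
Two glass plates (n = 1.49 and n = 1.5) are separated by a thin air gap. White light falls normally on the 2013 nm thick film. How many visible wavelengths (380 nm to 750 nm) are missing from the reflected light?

5

At the upper boundary (n = 1.49 to n = 1.0) the reflected ray undergoes no phase shift.
Bottom surface (1.0 → 1.5): reflection off a higher-index medium gives a half-wave phase shift.
The two reflections differ by half a wavelength.
With one net inversion, destructive interference in reflection requires 2 n t = m λ.
λ = 2 n t / m = 4026 / m nm.
m=5: 805 nm (IR); m=6: 671 nm (visible); m=7: 575 nm (visible); m=8: 503 nm (visible); m=9: 447 nm (visible); m=10: 403 nm (visible); m=11: 366 nm (UV).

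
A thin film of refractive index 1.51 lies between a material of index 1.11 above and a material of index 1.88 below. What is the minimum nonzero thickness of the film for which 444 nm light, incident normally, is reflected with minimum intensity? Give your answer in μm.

Ray reflecting at the top interface goes from n = 1.11 toward n = 1.51: a half-wave phase shift.
Bottom surface (1.51 → 1.88): reflection off a higher-index medium gives a half-wave phase shift.
The two reflections carry the same phase change, so no net offset.
So the condition for destructive reflection is 2 n t = (m + ½) λ.
Minimum at m = 0: t = λ / (4 n) = 444 / (4 × 1.51) = 73.5 nm.

0.0735 μm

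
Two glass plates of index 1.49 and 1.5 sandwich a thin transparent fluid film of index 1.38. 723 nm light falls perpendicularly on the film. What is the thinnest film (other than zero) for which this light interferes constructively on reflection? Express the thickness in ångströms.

At the upper boundary (n = 1.49 to n = 1.38) the reflected ray undergoes no phase shift.
Bottom surface (1.38 → 1.5): reflection off a higher-index medium gives a half-wave phase shift.
Net: one phase inversion between the two reflected rays.
So the condition for constructive reflection is 2 n t = (m + ½) λ.
Minimum at m = 0: t = λ / (4 n) = 723 / (4 × 1.38) = 131 nm.

1310 Å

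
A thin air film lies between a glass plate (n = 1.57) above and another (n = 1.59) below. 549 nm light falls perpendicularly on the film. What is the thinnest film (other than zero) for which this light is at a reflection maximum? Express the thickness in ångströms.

At the upper boundary (n = 1.57 to n = 1.0) the reflected ray undergoes no phase shift.
At the lower boundary (n = 1.0 to n = 1.59) the reflected ray undergoes a half-wave phase shift.
The two reflections differ by half a wavelength.
With one net inversion, constructive interference in reflection requires 2 n t = (m + ½) λ.
Minimum at m = 0: t = λ / (4 n) = 549 / (4 × 1.0) = 137 nm.

1373 Å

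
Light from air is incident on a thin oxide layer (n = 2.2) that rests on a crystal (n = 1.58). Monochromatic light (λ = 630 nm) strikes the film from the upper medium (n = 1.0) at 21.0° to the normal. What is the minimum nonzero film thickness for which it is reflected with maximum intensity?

Ray reflecting at the top interface goes from n = 1.0 toward n = 2.2: a half-wave phase shift.
Bottom surface (2.2 → 1.58): reflection off a lower-index medium gives no phase shift.
Net: one phase inversion between the two reflected rays.
So the condition for constructive reflection is 2 n t cos θ_r = (m + ½) λ.
Snell's law: 1.0 sin 21.0° = 2.2 sin θ_r → sin θ_r = 0.163, cos θ_r = 0.987.
Minimum at m = 0: t = λ / (4 n cos θ_r) = 630 / (4 × 2.2 × 0.987) = 72.6 nm.

72.6 nm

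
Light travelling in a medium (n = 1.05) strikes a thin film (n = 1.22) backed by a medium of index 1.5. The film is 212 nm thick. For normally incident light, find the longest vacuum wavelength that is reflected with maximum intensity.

At the upper boundary (n = 1.05 to n = 1.22) the reflected ray undergoes a half-wave phase shift.
Ray reflecting at the bottom interface goes from n = 1.22 toward n = 1.5: a half-wave phase shift.
The two reflections carry the same phase change, so no net offset.
With no net inversion, constructive interference in reflection requires 2 n t = m λ.
λ = 2 n t / m. The longest wavelength is m = 1: λ = 2 × 1.22 × 212 / 1.00 = 517 nm.

517 nm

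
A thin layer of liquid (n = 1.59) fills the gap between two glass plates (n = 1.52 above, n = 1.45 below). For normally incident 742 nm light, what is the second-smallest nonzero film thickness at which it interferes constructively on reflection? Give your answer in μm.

Top surface (1.52 → 1.59): reflection off a higher-index medium gives a half-wave phase shift.
Bottom surface (1.59 → 1.45): reflection off a lower-index medium gives no phase shift.
The two reflections differ by half a wavelength.
So the condition for constructive reflection is 2 n t = (m + ½) λ.
The second-smallest nonzero thickness corresponds to m = 1: t = (m + ½) λ / (2 n) = 1.50 × 742 / (2 × 1.59) = 350 nm.

0.350 μm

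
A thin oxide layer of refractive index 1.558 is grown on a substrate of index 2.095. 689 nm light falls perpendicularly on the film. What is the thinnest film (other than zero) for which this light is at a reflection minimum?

Ray reflecting at the top interface goes from n = 1.0 toward n = 1.558: a half-wave phase shift.
Bottom surface (1.558 → 2.095): reflection off a higher-index medium gives a half-wave phase shift.
Net: no relative phase inversion (both shifts match).
So the condition for destructive reflection is 2 n t = (m + ½) λ.
Minimum at m = 0: t = λ / (4 n) = 689 / (4 × 1.558) = 111 nm.

111 nm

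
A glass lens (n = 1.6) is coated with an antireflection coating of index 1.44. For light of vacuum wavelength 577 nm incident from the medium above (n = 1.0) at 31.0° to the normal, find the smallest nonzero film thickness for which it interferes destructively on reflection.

107 nm

Ray reflecting at the top interface goes from n = 1.0 toward n = 1.44: a half-wave phase shift.
Ray reflecting at the bottom interface goes from n = 1.44 toward n = 1.6: a half-wave phase shift.
Net: no relative phase inversion (both shifts match).
So the condition for destructive reflection is 2 n t cos θ_r = (m + ½) λ.
Snell's law: 1.0 sin 31.0° = 1.44 sin θ_r → sin θ_r = 0.358, cos θ_r = 0.934.
Minimum at m = 0: t = λ / (4 n cos θ_r) = 577 / (4 × 1.44 × 0.934) = 107 nm.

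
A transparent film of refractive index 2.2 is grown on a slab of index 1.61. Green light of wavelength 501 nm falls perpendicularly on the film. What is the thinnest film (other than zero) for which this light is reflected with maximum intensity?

56.9 nm

Ray reflecting at the top interface goes from n = 1.0 toward n = 2.2: a half-wave phase shift.
Bottom surface (2.2 → 1.61): reflection off a lower-index medium gives no phase shift.
Exactly one π shift → a net half-wave offset.
For bright reflection here: 2 n t = (m + ½) λ.
Minimum at m = 0: t = λ / (4 n) = 501 / (4 × 2.2) = 56.9 nm.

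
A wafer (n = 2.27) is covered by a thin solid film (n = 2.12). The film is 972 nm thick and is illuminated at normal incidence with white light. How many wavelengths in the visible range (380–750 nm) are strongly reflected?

5

Top surface (1.0 → 2.12): reflection off a higher-index medium gives a half-wave phase shift.
Ray reflecting at the bottom interface goes from n = 2.12 toward n = 2.27: a half-wave phase shift.
Zero or two π shifts → no net half-wave offset.
With no net inversion, constructive interference in reflection requires 2 n t = m λ.
λ = 2 n t / m = 4121 / m nm.
m=5: 824 nm (IR); m=6: 687 nm (visible); m=7: 589 nm (visible); m=8: 515 nm (visible); m=9: 458 nm (visible); m=10: 412 nm (visible); m=11: 375 nm (UV).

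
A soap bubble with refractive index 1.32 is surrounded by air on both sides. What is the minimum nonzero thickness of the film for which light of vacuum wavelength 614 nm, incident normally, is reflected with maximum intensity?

116 nm

At the upper boundary (n = 1.0 to n = 1.32) the reflected ray undergoes a half-wave phase shift.
Ray reflecting at the bottom interface goes from n = 1.32 toward n = 1.0: no phase shift.
Net: one phase inversion between the two reflected rays.
With one net inversion, constructive interference in reflection requires 2 n t = (m + ½) λ.
Minimum at m = 0: t = λ / (4 n) = 614 / (4 × 1.32) = 116 nm.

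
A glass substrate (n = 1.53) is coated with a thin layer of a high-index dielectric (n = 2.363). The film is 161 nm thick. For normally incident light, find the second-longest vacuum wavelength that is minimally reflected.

At the upper boundary (n = 1.0 to n = 2.363) the reflected ray undergoes a half-wave phase shift.
At the lower boundary (n = 2.363 to n = 1.53) the reflected ray undergoes no phase shift.
The two reflections differ by half a wavelength.
So the condition for destructive reflection is 2 n t = m λ.
λ = 2 n t / m. The second-longest wavelength is m = 2: λ = 2 × 2.363 × 161 / 2.00 = 380 nm.

380 nm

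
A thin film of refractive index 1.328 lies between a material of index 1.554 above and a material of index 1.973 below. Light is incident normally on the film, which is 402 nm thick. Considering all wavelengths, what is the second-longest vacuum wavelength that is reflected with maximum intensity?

Top surface (1.554 → 1.328): reflection off a lower-index medium gives no phase shift.
Ray reflecting at the bottom interface goes from n = 1.328 toward n = 1.973: a half-wave phase shift.
The two reflections differ by half a wavelength.
With one net inversion, constructive interference in reflection requires 2 n t = (m + ½) λ.
λ = 2 n t / (m + ½). The second-longest wavelength is m = 1: λ = 2 × 1.328 × 402 / 1.50 = 712 nm.

712 nm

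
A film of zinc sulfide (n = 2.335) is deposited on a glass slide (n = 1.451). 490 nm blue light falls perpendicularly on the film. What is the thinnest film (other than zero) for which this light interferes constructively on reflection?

Ray reflecting at the top interface goes from n = 1.0 toward n = 2.335: a half-wave phase shift.
Bottom surface (2.335 → 1.451): reflection off a lower-index medium gives no phase shift.
Net: one phase inversion between the two reflected rays.
So the condition for constructive reflection is 2 n t = (m + ½) λ.
Minimum at m = 0: t = λ / (4 n) = 490 / (4 × 2.335) = 52.5 nm.

52.5 nm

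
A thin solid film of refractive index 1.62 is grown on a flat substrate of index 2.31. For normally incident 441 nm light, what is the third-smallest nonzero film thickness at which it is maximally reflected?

408 nm

At the upper boundary (n = 1.0 to n = 1.62) the reflected ray undergoes a half-wave phase shift.
At the lower boundary (n = 1.62 to n = 2.31) the reflected ray undergoes a half-wave phase shift.
Net: no relative phase inversion (both shifts match).
So the condition for constructive reflection is 2 n t = m λ.
The third-smallest nonzero thickness corresponds to m = 3: t = m λ / (2 n) = 3.00 × 441 / (2 × 1.62) = 408 nm.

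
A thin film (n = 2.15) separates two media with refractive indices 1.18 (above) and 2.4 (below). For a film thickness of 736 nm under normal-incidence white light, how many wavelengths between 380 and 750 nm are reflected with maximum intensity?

Ray reflecting at the top interface goes from n = 1.18 toward n = 2.15: a half-wave phase shift.
Ray reflecting at the bottom interface goes from n = 2.15 toward n = 2.4: a half-wave phase shift.
Zero or two π shifts → no net half-wave offset.
So the condition for constructive reflection is 2 n t = m λ.
λ = 2 n t / m = 3165 / m nm.
m=4: 791 nm (IR); m=5: 633 nm (visible); m=6: 527 nm (visible); m=7: 452 nm (visible); m=8: 396 nm (visible); m=9: 352 nm (UV).

4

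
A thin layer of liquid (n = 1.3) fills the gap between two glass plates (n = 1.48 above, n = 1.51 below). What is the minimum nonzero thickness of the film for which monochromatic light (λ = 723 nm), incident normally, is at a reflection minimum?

Top surface (1.48 → 1.3): reflection off a lower-index medium gives no phase shift.
Bottom surface (1.3 → 1.51): reflection off a higher-index medium gives a half-wave phase shift.
Net: one phase inversion between the two reflected rays.
With one net inversion, destructive interference in reflection requires 2 n t = m λ.
Minimum nonzero at m = 1: t = λ / (2 n) = 723 / (2 × 1.3) = 278 nm.

278 nm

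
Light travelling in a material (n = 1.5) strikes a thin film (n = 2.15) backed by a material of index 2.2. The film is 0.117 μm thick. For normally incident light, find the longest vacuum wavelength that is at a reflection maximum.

Top surface (1.5 → 2.15): reflection off a higher-index medium gives a half-wave phase shift.
Ray reflecting at the bottom interface goes from n = 2.15 toward n = 2.2: a half-wave phase shift.
The two reflections carry the same phase change, so no net offset.
So the condition for constructive reflection is 2 n t = m λ.
λ = 2 n t / m. The longest wavelength is m = 1: λ = 2 × 2.15 × 117 / 1.00 = 503 nm.

503 nm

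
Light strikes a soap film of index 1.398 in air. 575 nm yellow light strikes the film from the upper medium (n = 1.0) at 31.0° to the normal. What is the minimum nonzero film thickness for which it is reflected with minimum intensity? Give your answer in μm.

0.221 μm

Ray reflecting at the top interface goes from n = 1.0 toward n = 1.398: a half-wave phase shift.
At the lower boundary (n = 1.398 to n = 1.0) the reflected ray undergoes no phase shift.
The two reflections differ by half a wavelength.
With one net inversion, destructive interference in reflection requires 2 n t cos θ_r = m λ.
Snell's law: 1.0 sin 31.0° = 1.398 sin θ_r → sin θ_r = 0.368, cos θ_r = 0.930.
Minimum nonzero at m = 1: t = λ / (2 n cos θ_r) = 575 / (2 × 1.398 × 0.930) = 221 nm.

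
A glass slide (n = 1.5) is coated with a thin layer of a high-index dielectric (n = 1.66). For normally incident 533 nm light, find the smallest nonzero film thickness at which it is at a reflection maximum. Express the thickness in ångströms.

803 Å

At the upper boundary (n = 1.0 to n = 1.66) the reflected ray undergoes a half-wave phase shift.
Ray reflecting at the bottom interface goes from n = 1.66 toward n = 1.5: no phase shift.
The two reflections differ by half a wavelength.
For bright reflection here: 2 n t = (m + ½) λ.
Minimum at m = 0: t = λ / (4 n) = 533 / (4 × 1.66) = 80.3 nm.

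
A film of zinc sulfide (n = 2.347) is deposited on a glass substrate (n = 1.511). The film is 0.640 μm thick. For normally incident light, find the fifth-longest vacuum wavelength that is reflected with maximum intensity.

668 nm

Top surface (1.0 → 2.347): reflection off a higher-index medium gives a half-wave phase shift.
Ray reflecting at the bottom interface goes from n = 2.347 toward n = 1.511: no phase shift.
Net: one phase inversion between the two reflected rays.
For maximum reflection here: 2 n t = (m + ½) λ.
λ = 2 n t / (m + ½). The fifth-longest wavelength is m = 4: λ = 2 × 2.347 × 640 / 4.50 = 668 nm.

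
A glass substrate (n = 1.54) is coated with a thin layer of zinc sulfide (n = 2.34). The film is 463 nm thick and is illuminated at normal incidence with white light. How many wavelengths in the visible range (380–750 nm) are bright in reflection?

3

At the upper boundary (n = 1.0 to n = 2.34) the reflected ray undergoes a half-wave phase shift.
Ray reflecting at the bottom interface goes from n = 2.34 toward n = 1.54: no phase shift.
Exactly one π shift → a net half-wave offset.
So the condition for constructive reflection is 2 n t = (m + ½) λ.
λ = 2 n t / (m + ½) = 2167 / (m + ½) nm.
m=2: 867 nm (IR); m=3: 619 nm (visible); m=4: 482 nm (visible); m=5: 394 nm (visible); m=6: 333 nm (UV).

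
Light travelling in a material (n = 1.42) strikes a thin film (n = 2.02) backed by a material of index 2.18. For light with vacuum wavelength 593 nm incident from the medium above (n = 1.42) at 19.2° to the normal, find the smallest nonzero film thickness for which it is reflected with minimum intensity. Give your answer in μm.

0.0754 μm

At the upper boundary (n = 1.42 to n = 2.02) the reflected ray undergoes a half-wave phase shift.
Ray reflecting at the bottom interface goes from n = 2.02 toward n = 2.18: a half-wave phase shift.
Zero or two π shifts → no net half-wave offset.
So the condition for destructive reflection is 2 n t cos θ_r = (m + ½) λ.
Snell's law: 1.42 sin 19.2° = 2.02 sin θ_r → sin θ_r = 0.231, cos θ_r = 0.973.
Minimum at m = 0: t = λ / (4 n cos θ_r) = 593 / (4 × 2.02 × 0.973) = 75.4 nm.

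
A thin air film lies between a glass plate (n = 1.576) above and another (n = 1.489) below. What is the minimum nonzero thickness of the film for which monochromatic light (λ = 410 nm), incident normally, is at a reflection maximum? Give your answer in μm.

0.103 μm

At the upper boundary (n = 1.576 to n = 1.0) the reflected ray undergoes no phase shift.
Ray reflecting at the bottom interface goes from n = 1.0 toward n = 1.489: a half-wave phase shift.
Exactly one π shift → a net half-wave offset.
So the condition for constructive reflection is 2 n t = (m + ½) λ.
Minimum at m = 0: t = λ / (4 n) = 410 / (4 × 1.0) = 103 nm.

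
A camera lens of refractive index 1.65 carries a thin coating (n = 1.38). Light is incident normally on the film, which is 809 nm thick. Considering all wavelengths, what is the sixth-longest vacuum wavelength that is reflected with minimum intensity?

406 nm

At the upper boundary (n = 1.0 to n = 1.38) the reflected ray undergoes a half-wave phase shift.
At the lower boundary (n = 1.38 to n = 1.65) the reflected ray undergoes a half-wave phase shift.
Zero or two π shifts → no net half-wave offset.
With no net inversion, destructive interference in reflection requires 2 n t = (m + ½) λ.
λ = 2 n t / (m + ½). The sixth-longest wavelength is m = 5: λ = 2 × 1.38 × 809 / 5.50 = 406 nm.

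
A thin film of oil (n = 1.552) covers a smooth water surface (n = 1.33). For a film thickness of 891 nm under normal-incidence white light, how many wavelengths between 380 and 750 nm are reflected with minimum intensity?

Ray reflecting at the top interface goes from n = 1.0 toward n = 1.552: a half-wave phase shift.
Bottom surface (1.552 → 1.33): reflection off a lower-index medium gives no phase shift.
Net: one phase inversion between the two reflected rays.
So the condition for destructive reflection is 2 n t = m λ.
λ = 2 n t / m = 2766 / m nm.
m=3: 922 nm (IR); m=4: 691 nm (visible); m=5: 553 nm (visible); m=6: 461 nm (visible); m=7: 395 nm (visible); m=8: 346 nm (UV).

4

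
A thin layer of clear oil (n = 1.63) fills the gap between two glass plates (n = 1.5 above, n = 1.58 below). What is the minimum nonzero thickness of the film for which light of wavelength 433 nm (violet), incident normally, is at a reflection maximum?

At the upper boundary (n = 1.5 to n = 1.63) the reflected ray undergoes a half-wave phase shift.
Bottom surface (1.63 → 1.58): reflection off a lower-index medium gives no phase shift.
The two reflections differ by half a wavelength.
So the condition for constructive reflection is 2 n t = (m + ½) λ.
Minimum at m = 0: t = λ / (4 n) = 433 / (4 × 1.63) = 66.4 nm.

66.4 nm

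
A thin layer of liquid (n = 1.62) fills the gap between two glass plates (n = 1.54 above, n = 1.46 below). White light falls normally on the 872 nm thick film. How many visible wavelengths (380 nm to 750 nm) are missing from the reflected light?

4

Ray reflecting at the top interface goes from n = 1.54 toward n = 1.62: a half-wave phase shift.
Ray reflecting at the bottom interface goes from n = 1.62 toward n = 1.46: no phase shift.
The two reflections differ by half a wavelength.
So the condition for destructive reflection is 2 n t = m λ.
λ = 2 n t / m = 2825 / m nm.
m=3: 942 nm (IR); m=4: 706 nm (visible); m=5: 565 nm (visible); m=6: 471 nm (visible); m=7: 404 nm (visible); m=8: 353 nm (UV).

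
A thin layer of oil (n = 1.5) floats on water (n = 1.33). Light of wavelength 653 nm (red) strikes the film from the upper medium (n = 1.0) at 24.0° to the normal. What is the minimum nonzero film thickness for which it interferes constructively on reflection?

113 nm

Ray reflecting at the top interface goes from n = 1.0 toward n = 1.5: a half-wave phase shift.
Bottom surface (1.5 → 1.33): reflection off a lower-index medium gives no phase shift.
Exactly one π shift → a net half-wave offset.
With one net inversion, constructive interference in reflection requires 2 n t cos θ_r = (m + ½) λ.
Snell's law: 1.0 sin 24.0° = 1.5 sin θ_r → sin θ_r = 0.271, cos θ_r = 0.963.
Minimum at m = 0: t = λ / (4 n cos θ_r) = 653 / (4 × 1.5 × 0.963) = 113 nm.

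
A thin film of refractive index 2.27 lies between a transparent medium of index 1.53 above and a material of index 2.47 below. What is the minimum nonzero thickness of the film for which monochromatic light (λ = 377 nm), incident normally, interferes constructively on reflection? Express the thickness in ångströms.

Ray reflecting at the top interface goes from n = 1.53 toward n = 2.27: a half-wave phase shift.
Bottom surface (2.27 → 2.47): reflection off a higher-index medium gives a half-wave phase shift.
Net: no relative phase inversion (both shifts match).
With no net inversion, constructive interference in reflection requires 2 n t = m λ.
Minimum nonzero at m = 1: t = λ / (2 n) = 377 / (2 × 2.27) = 83.0 nm.

830 Å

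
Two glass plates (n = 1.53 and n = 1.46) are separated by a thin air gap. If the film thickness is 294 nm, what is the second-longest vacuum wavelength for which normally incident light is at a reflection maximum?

Top surface (1.53 → 1.0): reflection off a lower-index medium gives no phase shift.
Bottom surface (1.0 → 1.46): reflection off a higher-index medium gives a half-wave phase shift.
The two reflections differ by half a wavelength.
So the condition for constructive reflection is 2 n t = (m + ½) λ.
λ = 2 n t / (m + ½). The second-longest wavelength is m = 1: λ = 2 × 1.0 × 294 / 1.50 = 392 nm.

392 nm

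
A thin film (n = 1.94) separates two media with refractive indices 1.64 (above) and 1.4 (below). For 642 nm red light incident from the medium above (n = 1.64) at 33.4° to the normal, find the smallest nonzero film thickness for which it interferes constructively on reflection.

At the upper boundary (n = 1.64 to n = 1.94) the reflected ray undergoes a half-wave phase shift.
Bottom surface (1.94 → 1.4): reflection off a lower-index medium gives no phase shift.
Net: one phase inversion between the two reflected rays.
With one net inversion, constructive interference in reflection requires 2 n t cos θ_r = (m + ½) λ.
Snell's law: 1.64 sin 33.4° = 1.94 sin θ_r → sin θ_r = 0.465, cos θ_r = 0.885.
Minimum at m = 0: t = λ / (4 n cos θ_r) = 642 / (4 × 1.94 × 0.885) = 93.5 nm.

93.5 nm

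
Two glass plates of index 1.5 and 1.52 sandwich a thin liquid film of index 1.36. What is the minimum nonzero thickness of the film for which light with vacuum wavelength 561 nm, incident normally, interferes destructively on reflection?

Top surface (1.5 → 1.36): reflection off a lower-index medium gives no phase shift.
Bottom surface (1.36 → 1.52): reflection off a higher-index medium gives a half-wave phase shift.
Net: one phase inversion between the two reflected rays.
With one net inversion, destructive interference in reflection requires 2 n t = m λ.
Minimum nonzero at m = 1: t = λ / (2 n) = 561 / (2 × 1.36) = 206 nm.

206 nm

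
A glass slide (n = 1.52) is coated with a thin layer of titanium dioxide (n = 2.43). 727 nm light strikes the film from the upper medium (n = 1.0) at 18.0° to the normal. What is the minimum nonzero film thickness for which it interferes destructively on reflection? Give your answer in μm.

At the upper boundary (n = 1.0 to n = 2.43) the reflected ray undergoes a half-wave phase shift.
Ray reflecting at the bottom interface goes from n = 2.43 toward n = 1.52: no phase shift.
Exactly one π shift → a net half-wave offset.
With one net inversion, destructive interference in reflection requires 2 n t cos θ_r = m λ.
Snell's law: 1.0 sin 18.0° = 2.43 sin θ_r → sin θ_r = 0.127, cos θ_r = 0.992.
Minimum nonzero at m = 1: t = λ / (2 n cos θ_r) = 727 / (2 × 2.43 × 0.992) = 151 nm.

0.151 μm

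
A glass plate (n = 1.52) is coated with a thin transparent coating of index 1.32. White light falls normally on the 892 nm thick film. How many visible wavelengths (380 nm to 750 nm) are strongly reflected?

3

Ray reflecting at the top interface goes from n = 1.0 toward n = 1.32: a half-wave phase shift.
Bottom surface (1.32 → 1.52): reflection off a higher-index medium gives a half-wave phase shift.
Net: no relative phase inversion (both shifts match).
With no net inversion, constructive interference in reflection requires 2 n t = m λ.
λ = 2 n t / m = 2355 / m nm.
m=3: 785 nm (IR); m=4: 589 nm (visible); m=5: 471 nm (visible); m=6: 392 nm (visible); m=7: 336 nm (UV).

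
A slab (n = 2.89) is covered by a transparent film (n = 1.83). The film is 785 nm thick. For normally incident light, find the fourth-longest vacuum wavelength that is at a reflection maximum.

Ray reflecting at the top interface goes from n = 1.0 toward n = 1.83: a half-wave phase shift.
Bottom surface (1.83 → 2.89): reflection off a higher-index medium gives a half-wave phase shift.
The two reflections carry the same phase change, so no net offset.
With no net inversion, constructive interference in reflection requires 2 n t = m λ.
λ = 2 n t / m. The fourth-longest wavelength is m = 4: λ = 2 × 1.83 × 785 / 4.00 = 718 nm.

718 nm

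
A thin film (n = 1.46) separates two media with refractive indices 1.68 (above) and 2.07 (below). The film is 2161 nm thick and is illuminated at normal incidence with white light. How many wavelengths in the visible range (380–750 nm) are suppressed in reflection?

At the upper boundary (n = 1.68 to n = 1.46) the reflected ray undergoes no phase shift.
Bottom surface (1.46 → 2.07): reflection off a higher-index medium gives a half-wave phase shift.
Net: one phase inversion between the two reflected rays.
With one net inversion, destructive interference in reflection requires 2 n t = m λ.
λ = 2 n t / m = 6310 / m nm.
m=8: 789 nm (IR); m=9: 701 nm (visible); m=10: 631 nm (visible); m=11: 574 nm (visible); m=12: 526 nm (visible); m=13: 485 nm (visible); m=14: 451 nm (visible); m=15: 421 nm (visible); m=16: 394 nm (visible); m=17: 371 nm (UV).

8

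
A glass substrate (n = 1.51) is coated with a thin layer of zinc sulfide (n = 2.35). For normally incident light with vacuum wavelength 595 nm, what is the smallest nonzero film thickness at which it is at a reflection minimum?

At the upper boundary (n = 1.0 to n = 2.35) the reflected ray undergoes a half-wave phase shift.
Bottom surface (2.35 → 1.51): reflection off a lower-index medium gives no phase shift.
Exactly one π shift → a net half-wave offset.
With one net inversion, destructive interference in reflection requires 2 n t = m λ.
The smallest nonzero thickness corresponds to m = 1: t = m λ / (2 n) = 1.00 × 595 / (2 × 2.35) = 127 nm.

127 nm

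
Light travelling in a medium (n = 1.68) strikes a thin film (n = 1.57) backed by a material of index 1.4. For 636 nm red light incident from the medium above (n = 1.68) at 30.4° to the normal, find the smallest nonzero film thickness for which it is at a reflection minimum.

120 nm

Ray reflecting at the top interface goes from n = 1.68 toward n = 1.57: no phase shift.
Ray reflecting at the bottom interface goes from n = 1.57 toward n = 1.4: no phase shift.
Net: no relative phase inversion (both shifts match).
So the condition for destructive reflection is 2 n t cos θ_r = (m + ½) λ.
Snell's law: 1.68 sin 30.4° = 1.57 sin θ_r → sin θ_r = 0.541, cos θ_r = 0.841.
Minimum at m = 0: t = λ / (4 n cos θ_r) = 636 / (4 × 1.57 × 0.841) = 120 nm.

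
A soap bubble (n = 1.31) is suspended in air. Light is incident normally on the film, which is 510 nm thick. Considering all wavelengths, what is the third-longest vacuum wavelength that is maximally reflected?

534 nm

At the upper boundary (n = 1.0 to n = 1.31) the reflected ray undergoes a half-wave phase shift.
Ray reflecting at the bottom interface goes from n = 1.31 toward n = 1.0: no phase shift.
Exactly one π shift → a net half-wave offset.
For strong reflection here: 2 n t = (m + ½) λ.
λ = 2 n t / (m + ½). The third-longest wavelength is m = 2: λ = 2 × 1.31 × 510 / 2.50 = 534 nm.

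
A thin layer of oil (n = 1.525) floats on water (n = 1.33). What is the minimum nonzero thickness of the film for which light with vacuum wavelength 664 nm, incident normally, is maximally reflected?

Top surface (1.0 → 1.525): reflection off a higher-index medium gives a half-wave phase shift.
Bottom surface (1.525 → 1.33): reflection off a lower-index medium gives no phase shift.
Exactly one π shift → a net half-wave offset.
With one net inversion, constructive interference in reflection requires 2 n t = (m + ½) λ.
Minimum at m = 0: t = λ / (4 n) = 664 / (4 × 1.525) = 109 nm.

109 nm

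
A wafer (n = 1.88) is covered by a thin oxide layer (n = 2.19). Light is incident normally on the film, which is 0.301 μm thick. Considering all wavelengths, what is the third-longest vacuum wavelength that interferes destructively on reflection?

439 nm

Top surface (1.0 → 2.19): reflection off a higher-index medium gives a half-wave phase shift.
Ray reflecting at the bottom interface goes from n = 2.19 toward n = 1.88: no phase shift.
Exactly one π shift → a net half-wave offset.
For minimum reflection here: 2 n t = m λ.
λ = 2 n t / m. The third-longest wavelength is m = 3: λ = 2 × 2.19 × 301 / 3.00 = 439 nm.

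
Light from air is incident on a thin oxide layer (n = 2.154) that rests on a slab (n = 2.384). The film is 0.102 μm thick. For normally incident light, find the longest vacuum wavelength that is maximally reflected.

At the upper boundary (n = 1.0 to n = 2.154) the reflected ray undergoes a half-wave phase shift.
At the lower boundary (n = 2.154 to n = 2.384) the reflected ray undergoes a half-wave phase shift.
Net: no relative phase inversion (both shifts match).
With no net inversion, constructive interference in reflection requires 2 n t = m λ.
λ = 2 n t / m. The longest wavelength is m = 1: λ = 2 × 2.154 × 102 / 1.00 = 439 nm.

439 nm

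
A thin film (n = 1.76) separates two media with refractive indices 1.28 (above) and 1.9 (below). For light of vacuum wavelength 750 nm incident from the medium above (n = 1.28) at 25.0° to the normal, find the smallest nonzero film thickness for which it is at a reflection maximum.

224 nm

At the upper boundary (n = 1.28 to n = 1.76) the reflected ray undergoes a half-wave phase shift.
Ray reflecting at the bottom interface goes from n = 1.76 toward n = 1.9: a half-wave phase shift.
Net: no relative phase inversion (both shifts match).
With no net inversion, constructive interference in reflection requires 2 n t cos θ_r = m λ.
Snell's law: 1.28 sin 25.0° = 1.76 sin θ_r → sin θ_r = 0.307, cos θ_r = 0.952.
Minimum nonzero at m = 1: t = λ / (2 n cos θ_r) = 750 / (2 × 1.76 × 0.952) = 224 nm.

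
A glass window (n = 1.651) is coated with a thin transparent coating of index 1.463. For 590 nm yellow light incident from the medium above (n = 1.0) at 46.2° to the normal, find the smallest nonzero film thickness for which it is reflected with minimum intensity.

116 nm

Ray reflecting at the top interface goes from n = 1.0 toward n = 1.463: a half-wave phase shift.
Bottom surface (1.463 → 1.651): reflection off a higher-index medium gives a half-wave phase shift.
The two reflections carry the same phase change, so no net offset.
So the condition for destructive reflection is 2 n t cos θ_r = (m + ½) λ.
Snell's law: 1.0 sin 46.2° = 1.463 sin θ_r → sin θ_r = 0.493, cos θ_r = 0.870.
Minimum at m = 0: t = λ / (4 n cos θ_r) = 590 / (4 × 1.463 × 0.870) = 116 nm.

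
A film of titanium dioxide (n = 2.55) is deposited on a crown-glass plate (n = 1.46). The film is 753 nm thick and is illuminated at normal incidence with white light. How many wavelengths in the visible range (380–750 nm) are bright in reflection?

Ray reflecting at the top interface goes from n = 1.0 toward n = 2.55: a half-wave phase shift.
At the lower boundary (n = 2.55 to n = 1.46) the reflected ray undergoes no phase shift.
The two reflections differ by half a wavelength.
With one net inversion, constructive interference in reflection requires 2 n t = (m + ½) λ.
λ = 2 n t / (m + ½) = 3840 / (m + ½) nm.
m=4: 853 nm (IR); m=5: 698 nm (visible); m=6: 591 nm (visible); m=7: 512 nm (visible); m=8: 452 nm (visible); m=9: 404 nm (visible); m=10: 366 nm (UV).

5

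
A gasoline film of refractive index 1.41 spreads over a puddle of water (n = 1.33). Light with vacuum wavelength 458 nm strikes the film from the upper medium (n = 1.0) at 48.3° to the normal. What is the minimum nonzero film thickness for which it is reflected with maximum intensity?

95.7 nm

Top surface (1.0 → 1.41): reflection off a higher-index medium gives a half-wave phase shift.
Ray reflecting at the bottom interface goes from n = 1.41 toward n = 1.33: no phase shift.
Net: one phase inversion between the two reflected rays.
For strong reflection here: 2 n t cos θ_r = (m + ½) λ.
Snell's law: 1.0 sin 48.3° = 1.41 sin θ_r → sin θ_r = 0.530, cos θ_r = 0.848.
Minimum at m = 0: t = λ / (4 n cos θ_r) = 458 / (4 × 1.41 × 0.848) = 95.7 nm.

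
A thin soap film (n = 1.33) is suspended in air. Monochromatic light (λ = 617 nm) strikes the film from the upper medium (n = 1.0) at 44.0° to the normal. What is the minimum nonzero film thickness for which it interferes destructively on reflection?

At the upper boundary (n = 1.0 to n = 1.33) the reflected ray undergoes a half-wave phase shift.
Bottom surface (1.33 → 1.0): reflection off a lower-index medium gives no phase shift.
The two reflections differ by half a wavelength.
For weak reflection here: 2 n t cos θ_r = m λ.
Snell's law: 1.0 sin 44.0° = 1.33 sin θ_r → sin θ_r = 0.522, cos θ_r = 0.853.
Minimum nonzero at m = 1: t = λ / (2 n cos θ_r) = 617 / (2 × 1.33 × 0.853) = 272 nm.

272 nm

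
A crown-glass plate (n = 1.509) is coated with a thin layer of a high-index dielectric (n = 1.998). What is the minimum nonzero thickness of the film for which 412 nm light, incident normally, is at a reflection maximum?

51.6 nm

Ray reflecting at the top interface goes from n = 1.0 toward n = 1.998: a half-wave phase shift.
Bottom surface (1.998 → 1.509): reflection off a lower-index medium gives no phase shift.
Exactly one π shift → a net half-wave offset.
With one net inversion, constructive interference in reflection requires 2 n t = (m + ½) λ.
Minimum at m = 0: t = λ / (4 n) = 412 / (4 × 1.998) = 51.6 nm.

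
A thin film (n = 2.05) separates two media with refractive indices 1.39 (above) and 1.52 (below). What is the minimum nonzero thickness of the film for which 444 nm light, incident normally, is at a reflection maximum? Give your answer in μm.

Top surface (1.39 → 2.05): reflection off a higher-index medium gives a half-wave phase shift.
At the lower boundary (n = 2.05 to n = 1.52) the reflected ray undergoes no phase shift.
Net: one phase inversion between the two reflected rays.
For strong reflection here: 2 n t = (m + ½) λ.
Minimum at m = 0: t = λ / (4 n) = 444 / (4 × 2.05) = 54.1 nm.

0.0541 μm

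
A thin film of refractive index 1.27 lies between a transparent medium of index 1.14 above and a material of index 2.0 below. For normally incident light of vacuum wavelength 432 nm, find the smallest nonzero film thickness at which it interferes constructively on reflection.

170 nm

At the upper boundary (n = 1.14 to n = 1.27) the reflected ray undergoes a half-wave phase shift.
Ray reflecting at the bottom interface goes from n = 1.27 toward n = 2.0: a half-wave phase shift.
Net: no relative phase inversion (both shifts match).
So the condition for constructive reflection is 2 n t = m λ.
Minimum nonzero at m = 1: t = λ / (2 n) = 432 / (2 × 1.27) = 170 nm.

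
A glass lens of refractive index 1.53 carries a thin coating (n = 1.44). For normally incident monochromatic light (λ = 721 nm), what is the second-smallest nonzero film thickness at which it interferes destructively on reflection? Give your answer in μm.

Ray reflecting at the top interface goes from n = 1.0 toward n = 1.44: a half-wave phase shift.
Ray reflecting at the bottom interface goes from n = 1.44 toward n = 1.53: a half-wave phase shift.
The two reflections carry the same phase change, so no net offset.
For minimum reflection here: 2 n t = (m + ½) λ.
The second-smallest nonzero thickness corresponds to m = 1: t = (m + ½) λ / (2 n) = 1.50 × 721 / (2 × 1.44) = 376 nm.

0.376 μm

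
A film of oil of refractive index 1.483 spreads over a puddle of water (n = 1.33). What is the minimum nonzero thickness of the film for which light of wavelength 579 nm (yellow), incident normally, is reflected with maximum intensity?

Top surface (1.0 → 1.483): reflection off a higher-index medium gives a half-wave phase shift.
Bottom surface (1.483 → 1.33): reflection off a lower-index medium gives no phase shift.
Net: one phase inversion between the two reflected rays.
For strong reflection here: 2 n t = (m + ½) λ.
Minimum at m = 0: t = λ / (4 n) = 579 / (4 × 1.483) = 97.6 nm.

97.6 nm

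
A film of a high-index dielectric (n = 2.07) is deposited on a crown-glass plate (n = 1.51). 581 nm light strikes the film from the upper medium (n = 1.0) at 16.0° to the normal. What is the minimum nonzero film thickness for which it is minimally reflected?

At the upper boundary (n = 1.0 to n = 2.07) the reflected ray undergoes a half-wave phase shift.
At the lower boundary (n = 2.07 to n = 1.51) the reflected ray undergoes no phase shift.
The two reflections differ by half a wavelength.
With one net inversion, destructive interference in reflection requires 2 n t cos θ_r = m λ.
Snell's law: 1.0 sin 16.0° = 2.07 sin θ_r → sin θ_r = 0.133, cos θ_r = 0.991.
Minimum nonzero at m = 1: t = λ / (2 n cos θ_r) = 581 / (2 × 2.07 × 0.991) = 142 nm.

142 nm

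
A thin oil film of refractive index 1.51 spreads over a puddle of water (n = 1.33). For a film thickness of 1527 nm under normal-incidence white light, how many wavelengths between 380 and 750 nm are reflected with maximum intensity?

Top surface (1.0 → 1.51): reflection off a higher-index medium gives a half-wave phase shift.
Ray reflecting at the bottom interface goes from n = 1.51 toward n = 1.33: no phase shift.
Exactly one π shift → a net half-wave offset.
So the condition for constructive reflection is 2 n t = (m + ½) λ.
λ = 2 n t / (m + ½) = 4612 / (m + ½) nm.
m=5: 838 nm (IR); m=6: 709 nm (visible); m=7: 615 nm (visible); m=8: 543 nm (visible); m=9: 485 nm (visible); m=10: 439 nm (visible); m=11: 401 nm (visible); m=12: 369 nm (UV).

6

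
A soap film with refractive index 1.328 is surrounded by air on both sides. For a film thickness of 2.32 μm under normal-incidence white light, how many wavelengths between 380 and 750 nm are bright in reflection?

8

Top surface (1.0 → 1.328): reflection off a higher-index medium gives a half-wave phase shift.
Ray reflecting at the bottom interface goes from n = 1.328 toward n = 1.0: no phase shift.
The two reflections differ by half a wavelength.
For maximum reflection here: 2 n t = (m + ½) λ.
λ = 2 n t / (m + ½) = 6162 / (m + ½) nm.
m=7: 822 nm (IR); m=8: 725 nm (visible); m=9: 649 nm (visible); m=10: 587 nm (visible); m=11: 536 nm (visible); m=12: 493 nm (visible); m=13: 456 nm (visible); m=14: 425 nm (visible); m=15: 398 nm (visible); m=16: 373 nm (UV).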